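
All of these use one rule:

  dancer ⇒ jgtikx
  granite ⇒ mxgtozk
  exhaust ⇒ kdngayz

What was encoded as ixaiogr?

crucial

Compare letters: d→j is +6, a→g is +6, n→t is +6 — a constant shift. Each letter is shifted forward by 6 in the alphabet (a Caesar shift of +6).
Reversing it on ixaiogr: i−6=c, x−6=r, a−6=u, i−6=c, o−6=i, g−6=a, r−6=l.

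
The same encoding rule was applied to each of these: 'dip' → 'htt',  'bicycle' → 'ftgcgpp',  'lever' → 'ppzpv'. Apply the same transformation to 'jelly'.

The shift depends on letter class: consonant d→h is +4, but vowel i→t is +11. Two shifts are in play — +11 for a/e/i/o/u, +4 for every other letter.
For jelly: j(cons)+4=n, e(vowel)+11=p, l(cons)+4=p, l(cons)+4=p, y(cons)+4=c.

npppc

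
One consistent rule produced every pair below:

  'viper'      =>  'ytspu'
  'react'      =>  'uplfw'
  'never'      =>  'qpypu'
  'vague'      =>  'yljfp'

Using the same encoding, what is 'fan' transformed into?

ilq

The shift depends on letter class: consonant v→y is +3, but vowel i→t is +11. The rule splits by letter class: vowels +11, consonants +3.
Applying it to fan: f(cons)+3=i, a(vowel)+11=l, n(cons)+3=q.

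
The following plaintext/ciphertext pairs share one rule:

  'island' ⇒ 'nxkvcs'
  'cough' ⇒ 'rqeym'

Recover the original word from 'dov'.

The output letters match the input read backwards, each shifted +10: island reversed is dnalsi. Read the word backwards and shift each letter +10.
Decoding dov: shift back: d−10=t, o−10=e, v−10=l → tel; then reverse → let.

let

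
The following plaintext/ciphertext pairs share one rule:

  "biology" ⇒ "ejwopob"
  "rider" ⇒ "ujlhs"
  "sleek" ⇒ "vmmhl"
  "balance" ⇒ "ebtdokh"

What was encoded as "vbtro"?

The shifts repeat in a cycle of length 3: positions 0,1,… shift by +3, +1, +8, then the pattern repeats.
Decoding vbtro: v−3=s, b−1=a, t−8=l, r−3=o, o−1=n.

salon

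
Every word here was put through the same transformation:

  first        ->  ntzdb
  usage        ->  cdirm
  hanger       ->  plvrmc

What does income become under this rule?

qykzup

Shifts by position in first: pos 0: f→n (+8), pos 1: i→t (+11), pos 2: r→z (+8), pos 3: s→d (+11) — repeating every 2. A repeating key of period 2 is used — shifts +8, +11 over and over.
On income: i+8=q, n+11=y, c+8=k, o+11=z, m+8=u, e+11=p.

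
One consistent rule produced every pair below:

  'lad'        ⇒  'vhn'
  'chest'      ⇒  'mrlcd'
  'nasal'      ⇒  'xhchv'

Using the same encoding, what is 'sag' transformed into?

The shift depends on letter class: consonant l→v is +10, but vowel a→h is +7. Two shifts are in play — +7 for a/e/i/o/u, +10 for every other letter.
Applying it to sag: s(cons)+10=c, a(vowel)+7=h, g(cons)+10=q.

chq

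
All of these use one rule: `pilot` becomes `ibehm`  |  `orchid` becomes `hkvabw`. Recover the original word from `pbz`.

wig

Every letter moves 19 places later in the alphabet, wrapping around z→a.
Reversing it on pbz: p−19=w, b−19=i, z−19=g.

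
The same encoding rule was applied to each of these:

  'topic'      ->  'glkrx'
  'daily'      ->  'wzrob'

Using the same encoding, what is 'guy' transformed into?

tfb

Each letter is replaced by its mirror in the alphabet: a↔z, b↔y, c↔x, and so on (the Atbash cipher).
For guy: g↔t, u↔f, y↔b.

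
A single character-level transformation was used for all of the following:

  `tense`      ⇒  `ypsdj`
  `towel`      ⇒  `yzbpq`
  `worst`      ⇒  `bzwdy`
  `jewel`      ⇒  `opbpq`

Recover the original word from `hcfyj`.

crane

Shifts by position in tense: pos 0: t→y (+5), pos 1: e→p (+11), pos 2: n→s (+5), pos 3: s→d (+11) — repeating every 2. It's a Vigenère-style cipher with numeric key [5,11]: position i shifts by key[i mod 2].
Decoding hcfyj: h−5=c, c−11=r, f−5=a, y−11=n, j−5=e.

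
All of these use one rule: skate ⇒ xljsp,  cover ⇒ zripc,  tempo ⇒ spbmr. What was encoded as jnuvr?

audio

Each letter's alphabet position (a=0..z=25) is mapped through 21·x+9 mod 26 — an affine cipher.
Decoding jnuvr: j(9)→5·(9−9)≡0=a; n(13)→5·(13−9)≡20=u; u(20)→5·(20−9)≡3=d; v(21)→5·(21−9)≡8=i; r(17)→5·(17−9)≡14=o (all mod 26).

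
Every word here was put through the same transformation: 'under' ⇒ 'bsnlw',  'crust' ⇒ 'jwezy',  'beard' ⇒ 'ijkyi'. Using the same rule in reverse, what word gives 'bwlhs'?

Shifts by position in under: pos 0: u→b (+7), pos 1: n→s (+5), pos 2: d→n (+10), pos 3: e→l (+7), pos 4: r→w (+5) — repeating every 3. A repeating key of period 3 is used — shifts +7, +5, +10 over and over.
Undoing it on bwlhs: b−7=u, w−5=r, l−10=b, h−7=a, s−5=n.

urban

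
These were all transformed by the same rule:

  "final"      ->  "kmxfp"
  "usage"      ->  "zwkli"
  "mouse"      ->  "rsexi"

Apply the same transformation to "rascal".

The shifts repeat in a cycle of length 3: positions 0,1,… shift by +5, +4, +10, then the pattern repeats.
On rascal: r+5=w, a+4=e, s+10=c, c+5=h, a+4=e, l+10=v.

wechev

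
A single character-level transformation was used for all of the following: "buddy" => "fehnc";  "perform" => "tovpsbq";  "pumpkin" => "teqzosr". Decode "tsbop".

Shifts by position in buddy: pos 0: b→f (+4), pos 1: u→e (+10), pos 2: d→h (+4), pos 3: d→n (+10) — repeating every 2. It's a Vigenère-style cipher with numeric key [4,10]: position i shifts by key[i mod 2].
Decoding tsbop: t−4=p, s−10=i, b−4=x, o−10=e, p−4=l.

pixel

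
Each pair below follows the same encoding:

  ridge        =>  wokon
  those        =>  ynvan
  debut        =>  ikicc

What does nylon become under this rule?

sesww

The shift increases by 1 at each position, starting from +5: 5, 6, 7, ….
Applying it to nylon: n+5=s, y+6=e, l+7=s, o+8=w, n+9=w.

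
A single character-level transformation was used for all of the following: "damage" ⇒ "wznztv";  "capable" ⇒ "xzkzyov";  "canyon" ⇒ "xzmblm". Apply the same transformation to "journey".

Each pair mirrors across the alphabet (d↔w, a↔z, m↔n): positions sum to 25. Letters are reflected about the middle of the alphabet (position → 25−position): Atbash.
Applying it to journey: j↔q, o↔l, u↔f, r↔i, n↔m, e↔v, y↔b.

qlfimvb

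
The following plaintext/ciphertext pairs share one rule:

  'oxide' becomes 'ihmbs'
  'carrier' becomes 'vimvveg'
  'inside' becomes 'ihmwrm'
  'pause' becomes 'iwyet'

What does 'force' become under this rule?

The output letters match the input read backwards, each shifted +4: oxide reversed is edixo. The word is reversed, then every letter is shifted forward by 4.
On force: reverse → ecrof; then shift: e+4=i, c+4=g, r+4=v, o+4=s, f+4=j.

igvsj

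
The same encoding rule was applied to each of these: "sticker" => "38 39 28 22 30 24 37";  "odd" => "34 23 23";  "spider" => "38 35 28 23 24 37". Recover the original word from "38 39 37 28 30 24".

s is letter #19 and maps to 38: an offset of 19. The number is (letter's place in the alphabet, a=1) + 19.
Reversing it on 38 39 37 28 30 24: 38→(38−19)÷1=19=s, 39→(39−19)÷1=20=t, 37→(37−19)÷1=18=r, 28→(28−19)÷1=9=i, 30→(30−19)÷1=11=k, 24→(24−19)÷1=5=e.

strike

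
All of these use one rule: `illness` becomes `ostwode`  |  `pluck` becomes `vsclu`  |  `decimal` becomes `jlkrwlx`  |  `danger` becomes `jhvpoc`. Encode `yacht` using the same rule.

In illness: i→o is +6, l→s is +7, l→t is +8, n→w is +9 — the shift increases by 1 each position. The shift increases by 1 at each position, starting from +6: 6, 7, 8, ….
Applying it to yacht: y+6=e, a+7=h, c+8=k, h+9=q, t+10=d.

ehkqd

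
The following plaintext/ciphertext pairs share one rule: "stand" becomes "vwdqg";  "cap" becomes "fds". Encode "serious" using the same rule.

Compare letters: s→v is +3, t→w is +3, a→d is +3 — a constant shift. Each letter is shifted forward by 3 in the alphabet (a Caesar shift of +3).
For serious: s+3=v, e+3=h, r+3=u, i+3=l, o+3=r, u+3=x, s+3=v.

vhulrxv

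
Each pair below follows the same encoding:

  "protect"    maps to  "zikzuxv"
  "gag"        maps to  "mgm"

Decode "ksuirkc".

welcome

The output letters match the input read backwards, each shifted +6: protect reversed is tcetorp. Read the word backwards and shift each letter +6.
Decoding ksuirkc: shift back: k−6=e, s−6=m, u−6=o, i−6=c, r−6=l, k−6=e, c−6=w → emoclew; then reverse → welcome.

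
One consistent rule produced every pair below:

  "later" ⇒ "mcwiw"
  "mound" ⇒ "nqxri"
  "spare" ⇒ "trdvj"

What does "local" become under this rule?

mqfeq

Each letter shifts forward by (position + 1), i.e. 1, 2, 3, … — the shift grows by one for each successive letter.
For local: l+1=m, o+2=q, c+3=f, a+4=e, l+5=q.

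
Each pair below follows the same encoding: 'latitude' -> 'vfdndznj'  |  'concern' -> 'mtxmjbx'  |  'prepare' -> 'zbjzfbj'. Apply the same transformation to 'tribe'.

The shift depends on letter class: consonant l→v is +10, but vowel a→f is +5. Two shifts are in play — +5 for a/e/i/o/u, +10 for every other letter.
On tribe: t(cons)+10=d, r(cons)+10=b, i(vowel)+5=n, b(cons)+10=l, e(vowel)+5=j.

dbnlj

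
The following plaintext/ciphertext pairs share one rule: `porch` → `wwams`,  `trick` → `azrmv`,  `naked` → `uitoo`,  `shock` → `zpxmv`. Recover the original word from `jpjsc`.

In porch: p→w is +7, o→w is +8, r→a is +9, c→m is +10 — the shift increases by 1 each position. Letter i (0-indexed) is shifted by i+7, so successive shifts are 7, 8, 9, ….
Undoing it on jpjsc: j−7=c, p−8=h, j−9=a, s−10=i, c−11=r.

chair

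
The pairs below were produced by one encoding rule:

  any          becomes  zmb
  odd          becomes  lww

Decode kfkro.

pupil

Letters are reflected about the middle of the alphabet (position → 25−position): Atbash.
Reversing it on kfkro: k↔p, f↔u, k↔p, r↔i, o↔l.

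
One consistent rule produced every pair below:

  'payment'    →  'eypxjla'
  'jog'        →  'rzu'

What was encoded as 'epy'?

The output letters match the input read backwards, each shifted +11: payment reversed is tnemyap. Read the word backwards and shift each letter +11.
Undoing it on epy: shift back: e−11=t, p−11=e, y−11=n → ten; then reverse → net.

net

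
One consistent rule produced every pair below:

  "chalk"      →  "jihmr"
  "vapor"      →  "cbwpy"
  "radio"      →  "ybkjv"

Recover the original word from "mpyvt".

forum

Shifts by position in chalk: pos 0: c→j (+7), pos 1: h→i (+1), pos 2: a→h (+7), pos 3: l→m (+1) — repeating every 2. It's a Vigenère-style cipher with numeric key [7,1]: position i shifts by key[i mod 2].
Undoing it on mpyvt: m−7=f, p−1=o, y−7=r, v−1=u, t−7=m.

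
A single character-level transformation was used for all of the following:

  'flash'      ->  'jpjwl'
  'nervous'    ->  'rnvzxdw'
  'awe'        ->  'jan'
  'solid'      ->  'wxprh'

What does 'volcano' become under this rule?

The shift depends on letter class: consonant f→j is +4, but vowel a→j is +9. The rule splits by letter class: vowels +9, consonants +4.
Applying it to volcano: v(cons)+4=z, o(vowel)+9=x, l(cons)+4=p, c(cons)+4=g, a(vowel)+9=j, n(cons)+4=r, o(vowel)+9=x.

zxpgjrx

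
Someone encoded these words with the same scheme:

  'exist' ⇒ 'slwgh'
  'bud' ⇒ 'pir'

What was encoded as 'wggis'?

Each letter is shifted forward by 14 in the alphabet (a Caesar shift of +14).
Undoing it on wggis: w−14=i, g−14=s, g−14=s, i−14=u, s−14=e.

issue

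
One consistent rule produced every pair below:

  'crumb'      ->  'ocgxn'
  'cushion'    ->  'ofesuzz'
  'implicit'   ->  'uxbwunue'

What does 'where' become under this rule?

A repeating key of period 2 is used — shifts +12, +11 over and over.
On where: w+12=i, h+11=s, e+12=q, r+11=c, e+12=q.

isqcq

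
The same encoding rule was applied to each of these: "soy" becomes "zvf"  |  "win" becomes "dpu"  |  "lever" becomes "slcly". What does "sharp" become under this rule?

zohyw

Compare letters: s→z is +7, o→v is +7, y→f is +7 — a constant shift. Each letter is shifted forward by 7 in the alphabet (a Caesar shift of +7).
On sharp: s+7=z, h+7=o, a+7=h, r+7=y, p+7=w.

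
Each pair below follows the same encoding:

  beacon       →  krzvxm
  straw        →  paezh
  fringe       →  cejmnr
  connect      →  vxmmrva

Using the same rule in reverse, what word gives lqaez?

ultra

b(1)→k(10) and e(4)→r(17) fit y≡11x+25 (mod 26); the inverse of 11 mod 26 is 19. This is an affine cipher: with a=0,…,z=25, each position x becomes (11x+25) mod 26.
Undoing it on lqaez: l(11)→19·(11−25)≡20=u; q(16)→19·(16−25)≡11=l; a(0)→19·(0−25)≡19=t; e(4)→19·(4−25)≡17=r; z(25)→19·(25−25)≡0=a (all mod 26).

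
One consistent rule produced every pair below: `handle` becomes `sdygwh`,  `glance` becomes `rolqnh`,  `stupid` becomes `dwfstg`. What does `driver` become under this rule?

outypu

Shifts by position in handle: pos 0: h→s (+11), pos 1: a→d (+3), pos 2: n→y (+11), pos 3: d→g (+3) — repeating every 2. It's a Vigenère-style cipher with numeric key [11,3]: position i shifts by key[i mod 2].
For driver: d+11=o, r+3=u, i+11=t, v+3=y, e+11=p, r+3=u.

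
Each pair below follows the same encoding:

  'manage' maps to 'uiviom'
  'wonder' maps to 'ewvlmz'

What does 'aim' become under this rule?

Each letter is shifted forward by 8 in the alphabet (a Caesar shift of +8).
On aim: a+8=i, i+8=q, m+8=u.

iqu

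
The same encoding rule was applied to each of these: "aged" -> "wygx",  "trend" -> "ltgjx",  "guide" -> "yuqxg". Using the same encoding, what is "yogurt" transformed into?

esyutl

a(0)→w(22) and g(6)→y(24) fit y≡9x+22 (mod 26); the inverse of 9 mod 26 is 3. Each letter's alphabet position (a=0..z=25) is mapped through 9·x+22 mod 26 — an affine cipher.
For yogurt: y(24)→9·24+22≡4=e; o(14)→9·14+22≡18=s; g(6)→9·6+22≡24=y; u(20)→9·20+22≡20=u; r(17)→9·17+22≡19=t; t(19)→9·19+22≡11=l (all mod 26).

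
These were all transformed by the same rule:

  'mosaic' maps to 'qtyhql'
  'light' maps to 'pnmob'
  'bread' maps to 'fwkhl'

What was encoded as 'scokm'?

Letter i (0-indexed) is shifted by i+4, so successive shifts are 4, 5, 6, ….
Reversing it on scokm: s−4=o, c−5=x, o−6=i, k−7=d, m−8=e.

oxide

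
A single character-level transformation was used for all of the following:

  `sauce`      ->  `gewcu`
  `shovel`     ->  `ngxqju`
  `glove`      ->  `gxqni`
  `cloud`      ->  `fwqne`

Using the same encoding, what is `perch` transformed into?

The word is reversed, then every letter is shifted forward by 2.
Applying it to perch: reverse → hcrep; then shift: h+2=j, c+2=e, r+2=t, e+2=g, p+2=r.

jetgr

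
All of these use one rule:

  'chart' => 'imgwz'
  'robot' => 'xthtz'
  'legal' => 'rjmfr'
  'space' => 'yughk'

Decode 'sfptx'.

major

Shifts by position in chart: pos 0: c→i (+6), pos 1: h→m (+5), pos 2: a→g (+6), pos 3: r→w (+5) — repeating every 2. The shifts repeat in a cycle of length 2: positions 0,1,… shift by +6, +5, then the pattern repeats.
Decoding sfptx: s−6=m, f−5=a, p−6=j, t−5=o, x−6=r.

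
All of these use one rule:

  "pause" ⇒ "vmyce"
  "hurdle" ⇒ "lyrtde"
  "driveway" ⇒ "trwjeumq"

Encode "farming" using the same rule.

pmrowza

p(15)→v(21) and a(0)→m(12) fit y≡11x+12 (mod 26); the inverse of 11 mod 26 is 19. This is an affine cipher: with a=0,…,z=25, each position x becomes (11x+12) mod 26.
Applying it to farming: f(5)→11·5+12≡15=p; a(0)→11·0+12≡12=m; r(17)→11·17+12≡17=r; m(12)→11·12+12≡14=o; i(8)→11·8+12≡22=w; n(13)→11·13+12≡25=z; g(6)→11·6+12≡0=a (all mod 26).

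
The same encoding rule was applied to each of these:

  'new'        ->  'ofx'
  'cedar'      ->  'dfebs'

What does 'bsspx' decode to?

arrow

It's a constant shift of +1 (ROT1).
Reversing it on bsspx: b−1=a, s−1=r, s−1=r, p−1=o, x−1=w.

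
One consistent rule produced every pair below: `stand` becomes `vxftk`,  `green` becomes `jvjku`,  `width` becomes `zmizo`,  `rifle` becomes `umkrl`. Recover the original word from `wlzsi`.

In stand: s→v is +3, t→x is +4, a→f is +5, n→t is +6 — the shift increases by 1 each position. The shift increases by 1 at each position, starting from +3: 3, 4, 5, ….
Decoding wlzsi: w−3=t, l−4=h, z−5=u, s−6=m, i−7=b.

thumb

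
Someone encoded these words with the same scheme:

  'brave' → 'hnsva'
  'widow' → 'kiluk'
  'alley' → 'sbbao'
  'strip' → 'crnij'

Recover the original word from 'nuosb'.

royal

Each letter's alphabet position (a=0..z=25) is mapped through 15·x+18 mod 26 — an affine cipher.
Decoding nuosb: n(13)→7·(13−18)≡17=r; u(20)→7·(20−18)≡14=o; o(14)→7·(14−18)≡24=y; s(18)→7·(18−18)≡0=a; b(1)→7·(1−18)≡11=l (all mod 26).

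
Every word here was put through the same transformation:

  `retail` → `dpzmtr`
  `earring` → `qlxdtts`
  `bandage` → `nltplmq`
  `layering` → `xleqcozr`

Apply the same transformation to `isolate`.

The shifts repeat in a cycle of length 3: positions 0,1,… shift by +12, +11, +6, then the pattern repeats.
For isolate: i+12=u, s+11=d, o+6=u, l+12=x, a+11=l, t+6=z, e+12=q.

uduxlzq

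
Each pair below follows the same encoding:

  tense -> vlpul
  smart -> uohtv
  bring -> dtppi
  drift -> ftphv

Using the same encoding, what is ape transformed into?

hrl

The shift depends on letter class: consonant t→v is +2, but vowel e→l is +7. Vowels shift forward by 7 and consonants shift forward by 2.
On ape: a(vowel)+7=h, p(cons)+2=r, e(vowel)+7=l.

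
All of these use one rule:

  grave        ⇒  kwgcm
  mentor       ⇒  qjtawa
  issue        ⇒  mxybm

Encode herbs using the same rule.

Each letter shifts forward by (position + 4), i.e. 4, 5, 6, … — the shift grows by one for each successive letter.
On herbs: h+4=l, e+5=j, r+6=x, b+7=i, s+8=a.

ljxia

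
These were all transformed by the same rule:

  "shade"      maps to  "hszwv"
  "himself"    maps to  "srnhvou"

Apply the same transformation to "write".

dirgv

Each pair mirrors across the alphabet (s↔h, h↔s, a↔z): positions sum to 25. Letters are reflected about the middle of the alphabet (position → 25−position): Atbash.
For write: w↔d, r↔i, i↔r, t↔g, e↔v.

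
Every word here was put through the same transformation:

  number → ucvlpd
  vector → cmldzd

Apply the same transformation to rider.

yqmoc

The shift increases by 1 at each position, starting from +7: 7, 8, 9, ….
For rider: r+7=y, i+8=q, d+9=m, e+10=o, r+11=c.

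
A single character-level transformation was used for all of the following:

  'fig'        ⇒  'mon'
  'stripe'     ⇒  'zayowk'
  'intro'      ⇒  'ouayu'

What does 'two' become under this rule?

adu

The shift depends on letter class: consonant f→m is +7, but vowel i→o is +6. The rule splits by letter class: vowels +6, consonants +7.
On two: t(cons)+7=a, w(cons)+7=d, o(vowel)+6=u.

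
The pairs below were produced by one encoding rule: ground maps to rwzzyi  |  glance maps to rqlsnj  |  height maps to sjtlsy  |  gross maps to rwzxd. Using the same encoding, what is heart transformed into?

sjlwe

It's a Vigenère-style cipher with numeric key [11,5]: position i shifts by key[i mod 2].
Applying it to heart: h+11=s, e+5=j, a+11=l, r+5=w, t+11=e.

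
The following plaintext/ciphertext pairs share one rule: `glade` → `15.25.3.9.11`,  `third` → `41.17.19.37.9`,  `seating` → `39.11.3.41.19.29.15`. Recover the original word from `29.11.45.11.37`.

never

g(#7)→15 and l(#12)→25: differences scale by 2, so n = 2·pos + 1. The formula is n = 2×(alphabet index, a=1) + 1.
Decoding 29.11.45.11.37: 29→(29−1)÷2=14=n, 11→(11−1)÷2=5=e, 45→(45−1)÷2=22=v, 11→(11−1)÷2=5=e, 37→(37−1)÷2=18=r.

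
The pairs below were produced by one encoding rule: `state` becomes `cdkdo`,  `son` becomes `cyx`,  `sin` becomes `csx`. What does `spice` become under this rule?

Every letter moves 10 places later in the alphabet, wrapping around z→a.
Applying it to spice: s+10=c, p+10=z, i+10=s, c+10=m, e+10=o.

czsmo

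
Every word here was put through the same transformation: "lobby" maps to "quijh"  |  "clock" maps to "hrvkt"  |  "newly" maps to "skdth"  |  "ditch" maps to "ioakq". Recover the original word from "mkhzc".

heart

In lobby: l→q is +5, o→u is +6, b→i is +7, b→j is +8 — the shift increases by 1 each position. Each letter shifts forward by (position + 5), i.e. 5, 6, 7, … — the shift grows by one for each successive letter.
Reversing it on mkhzc: m−5=h, k−6=e, h−7=a, z−8=r, c−9=t.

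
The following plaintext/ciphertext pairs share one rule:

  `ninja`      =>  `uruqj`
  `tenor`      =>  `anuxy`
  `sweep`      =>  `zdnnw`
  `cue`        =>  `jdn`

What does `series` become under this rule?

znyrnz

The shift depends on letter class: consonant n→u is +7, but vowel i→r is +9. The rule splits by letter class: vowels +9, consonants +7.
For series: s(cons)+7=z, e(vowel)+9=n, r(cons)+7=y, i(vowel)+9=r, e(vowel)+9=n, s(cons)+7=z.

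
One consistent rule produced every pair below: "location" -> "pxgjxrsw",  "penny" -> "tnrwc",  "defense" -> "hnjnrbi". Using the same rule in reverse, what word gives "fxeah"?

board

It's a Vigenère-style cipher with numeric key [4,9]: position i shifts by key[i mod 2].
Decoding fxeah: f−4=b, x−9=o, e−4=a, a−9=r, h−4=d.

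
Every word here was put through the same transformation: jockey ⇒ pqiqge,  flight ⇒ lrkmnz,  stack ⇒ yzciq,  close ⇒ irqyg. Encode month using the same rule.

Vowels shift forward by 2 and consonants shift forward by 6.
Applying it to month: m(cons)+6=s, o(vowel)+2=q, n(cons)+6=t, t(cons)+6=z, h(cons)+6=n.

sqtzn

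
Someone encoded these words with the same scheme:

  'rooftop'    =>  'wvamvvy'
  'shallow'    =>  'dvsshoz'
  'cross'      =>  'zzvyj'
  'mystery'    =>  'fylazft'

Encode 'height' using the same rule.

aonplo

The output letters match the input read backwards, each shifted +7: rooftop reversed is potfoor. The word is reversed, then every letter is shifted forward by 7.
For height: reverse → thgieh; then shift: t+7=a, h+7=o, g+7=n, i+7=p, e+7=l, h+7=o.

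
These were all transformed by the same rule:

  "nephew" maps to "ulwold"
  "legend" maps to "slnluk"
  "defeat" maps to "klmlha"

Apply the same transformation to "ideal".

Compare letters: n→u is +7, e→l is +7, p→w is +7 — a constant shift. Each letter is shifted forward by 7 in the alphabet (a Caesar shift of +7).
On ideal: i+7=p, d+7=k, e+7=l, a+7=h, l+7=s.

pklhs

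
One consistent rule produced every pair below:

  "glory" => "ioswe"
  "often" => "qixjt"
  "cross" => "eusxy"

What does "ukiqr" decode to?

shell

Letter i (0-indexed) is shifted by i+2, so successive shifts are 2, 3, 4, ….
Reversing it on ukiqr: u−2=s, k−3=h, i−4=e, q−5=l, r−6=l.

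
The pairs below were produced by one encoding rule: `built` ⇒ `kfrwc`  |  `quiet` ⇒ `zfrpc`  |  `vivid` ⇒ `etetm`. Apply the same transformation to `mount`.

Shifts by position in built: pos 0: b→k (+9), pos 1: u→f (+11), pos 2: i→r (+9), pos 3: l→w (+11) — repeating every 2. It's a Vigenère-style cipher with numeric key [9,11]: position i shifts by key[i mod 2].
On mount: m+9=v, o+11=z, u+9=d, n+11=y, t+9=c.

vzdyc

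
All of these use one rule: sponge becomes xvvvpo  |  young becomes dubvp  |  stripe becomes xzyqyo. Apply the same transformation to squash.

In sponge: s→x is +5, p→v is +6, o→v is +7, n→v is +8 — the shift increases by 1 each position. Each letter shifts forward by (position + 5), i.e. 5, 6, 7, … — the shift grows by one for each successive letter.
Applying it to squash: s+5=x, q+6=w, u+7=b, a+8=i, s+9=b, h+10=r.

xwbibr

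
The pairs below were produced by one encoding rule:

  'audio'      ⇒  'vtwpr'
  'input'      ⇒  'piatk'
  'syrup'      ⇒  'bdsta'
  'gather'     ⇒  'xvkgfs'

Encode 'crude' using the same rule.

This is an affine cipher: with a=0,…,z=25, each position x becomes (9x+21) mod 26.
Applying it to crude: c(2)→9·2+21≡13=n; r(17)→9·17+21≡18=s; u(20)→9·20+21≡19=t; d(3)→9·3+21≡22=w; e(4)→9·4+21≡5=f (all mod 26).

nstwf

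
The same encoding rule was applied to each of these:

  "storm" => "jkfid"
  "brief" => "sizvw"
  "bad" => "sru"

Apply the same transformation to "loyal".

cfprc

Every letter moves 17 places later in the alphabet, wrapping around z→a.
On loyal: l+17=c, o+17=f, y+17=p, a+17=r, l+17=c.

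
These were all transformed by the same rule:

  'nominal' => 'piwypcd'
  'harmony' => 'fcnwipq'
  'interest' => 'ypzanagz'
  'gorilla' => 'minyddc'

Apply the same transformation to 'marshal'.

wcngfcd

n(13)→p(15) and o(14)→i(8) fit y≡19x+2 (mod 26); the inverse of 19 mod 26 is 11. This is an affine cipher: with a=0,…,z=25, each position x becomes (19x+2) mod 26.
For marshal: m(12)→19·12+2≡22=w; a(0)→19·0+2≡2=c; r(17)→19·17+2≡13=n; s(18)→19·18+2≡6=g; h(7)→19·7+2≡5=f; a(0)→19·0+2≡2=c; l(11)→19·11+2≡3=d (all mod 26).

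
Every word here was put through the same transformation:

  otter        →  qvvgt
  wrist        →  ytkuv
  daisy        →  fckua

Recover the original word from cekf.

acid

It's a constant shift of +2 (ROT2).
Undoing it on cekf: c−2=a, e−2=c, k−2=i, f−2=d.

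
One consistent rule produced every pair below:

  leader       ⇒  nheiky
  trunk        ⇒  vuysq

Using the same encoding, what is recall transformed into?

In leader: l→n is +2, e→h is +3, a→e is +4, d→i is +5 — the shift increases by 1 each position. Each letter shifts forward by (position + 2), i.e. 2, 3, 4, … — the shift grows by one for each successive letter.
For recall: r+2=t, e+3=h, c+4=g, a+5=f, l+6=r, l+7=s.

thgfrs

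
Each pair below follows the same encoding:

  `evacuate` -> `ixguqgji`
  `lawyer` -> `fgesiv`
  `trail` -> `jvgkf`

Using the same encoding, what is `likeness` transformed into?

fkyiticc

e(4)→i(8) and v(21)→x(23) fit y≡7x+6 (mod 26); the inverse of 7 mod 26 is 15. Treating letters as 0–25, the rule is x ↦ 7x + 6 (mod 26).
Applying it to likeness: l(11)→7·11+6≡5=f; i(8)→7·8+6≡10=k; k(10)→7·10+6≡24=y; e(4)→7·4+6≡8=i; n(13)→7·13+6≡19=t; e(4)→7·4+6≡8=i; s(18)→7·18+6≡2=c; s(18)→7·18+6≡2=c (all mod 26).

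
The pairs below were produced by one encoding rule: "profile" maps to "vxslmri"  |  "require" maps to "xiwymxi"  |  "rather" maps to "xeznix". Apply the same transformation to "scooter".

The rule splits by letter class: vowels +4, consonants +6.
On scooter: s(cons)+6=y, c(cons)+6=i, o(vowel)+4=s, o(vowel)+4=s, t(cons)+6=z, e(vowel)+4=i, r(cons)+6=x.

yisszix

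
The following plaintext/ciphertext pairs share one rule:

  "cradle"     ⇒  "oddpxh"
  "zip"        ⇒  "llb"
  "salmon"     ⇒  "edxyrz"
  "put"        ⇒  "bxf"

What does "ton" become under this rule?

frz

The rule splits by letter class: vowels +3, consonants +12.
On ton: t(cons)+12=f, o(vowel)+3=r, n(cons)+12=z.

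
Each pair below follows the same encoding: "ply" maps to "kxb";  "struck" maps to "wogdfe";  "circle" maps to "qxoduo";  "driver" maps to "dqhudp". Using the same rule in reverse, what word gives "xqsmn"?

The output letters match the input read backwards, each shifted +12: ply reversed is ylp. Two steps: reverse the string, then apply a Caesar shift of +12.
Reversing it on xqsmn: shift back: x−12=l, q−12=e, s−12=g, m−12=a, n−12=b → legab; then reverse → bagel.

bagel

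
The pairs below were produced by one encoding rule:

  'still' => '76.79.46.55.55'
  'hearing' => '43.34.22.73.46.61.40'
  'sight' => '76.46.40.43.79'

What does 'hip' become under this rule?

43.46.67

Each letter becomes 3×(its alphabet position, a=1..z=26) + 19.
On hip: h=8→43, i=9→46, p=16→67.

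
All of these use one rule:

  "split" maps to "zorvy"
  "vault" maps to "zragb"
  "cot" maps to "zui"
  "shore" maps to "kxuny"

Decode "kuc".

woe

Two steps: reverse the string, then apply a Caesar shift of +6.
Decoding kuc: shift back: k−6=e, u−6=o, c−6=w → eow; then reverse → woe.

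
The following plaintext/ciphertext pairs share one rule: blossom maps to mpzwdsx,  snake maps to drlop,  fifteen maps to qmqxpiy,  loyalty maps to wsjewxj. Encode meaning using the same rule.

Shifts by position in blossom: pos 0: b→m (+11), pos 1: l→p (+4), pos 2: o→z (+11), pos 3: s→w (+4) — repeating every 2. A repeating key of period 2 is used — shifts +11, +4 over and over.
On meaning: m+11=x, e+4=i, a+11=l, n+4=r, i+11=t, n+4=r, g+11=r.

xilrtrr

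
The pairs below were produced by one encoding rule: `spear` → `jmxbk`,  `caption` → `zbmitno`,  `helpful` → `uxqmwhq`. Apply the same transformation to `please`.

s(18)→j(9) and p(15)→m(12) fit y≡25x+1 (mod 26); the inverse of 25 mod 26 is 25. This is an affine cipher: with a=0,…,z=25, each position x becomes (25x+1) mod 26.
On please: p(15)→25·15+1≡12=m; l(11)→25·11+1≡16=q; e(4)→25·4+1≡23=x; a(0)→25·0+1≡1=b; s(18)→25·18+1≡9=j; e(4)→25·4+1≡23=x (all mod 26).

mqxbjx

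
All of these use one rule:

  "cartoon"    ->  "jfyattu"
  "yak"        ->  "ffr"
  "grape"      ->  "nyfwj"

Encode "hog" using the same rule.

otn

The shift depends on letter class: consonant c→j is +7, but vowel a→f is +5. The rule splits by letter class: vowels +5, consonants +7.
On hog: h(cons)+7=o, o(vowel)+5=t, g(cons)+7=n.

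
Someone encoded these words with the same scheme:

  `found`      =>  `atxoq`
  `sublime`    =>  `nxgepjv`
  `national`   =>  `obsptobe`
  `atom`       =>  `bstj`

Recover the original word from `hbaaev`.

f(5)→a(0) and o(14)→t(19) fit y≡5x+1 (mod 26); the inverse of 5 mod 26 is 21. Treating letters as 0–25, the rule is x ↦ 5x + 1 (mod 26).
Undoing it on hbaaev: h(7)→21·(7−1)≡22=w; b(1)→21·(1−1)≡0=a; a(0)→21·(0−1)≡5=f; a(0)→21·(0−1)≡5=f; e(4)→21·(4−1)≡11=l; v(21)→21·(21−1)≡4=e (all mod 26).

waffle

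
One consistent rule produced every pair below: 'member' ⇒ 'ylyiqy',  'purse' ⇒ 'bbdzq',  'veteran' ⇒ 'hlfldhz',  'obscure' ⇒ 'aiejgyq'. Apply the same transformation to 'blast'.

nsmzf

Shifts by position in member: pos 0: m→y (+12), pos 1: e→l (+7), pos 2: m→y (+12), pos 3: b→i (+7) — repeating every 2. A repeating key of period 2 is used — shifts +12, +7 over and over.
For blast: b+12=n, l+7=s, a+12=m, s+7=z, t+12=f.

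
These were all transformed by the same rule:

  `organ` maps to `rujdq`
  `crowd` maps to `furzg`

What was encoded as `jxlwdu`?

guitar

Compare letters: o→r is +3, r→u is +3, g→j is +3 — a constant shift. It's a constant shift of +3 (ROT3).
Undoing it on jxlwdu: j−3=g, x−3=u, l−3=i, w−3=t, d−3=a, u−3=r.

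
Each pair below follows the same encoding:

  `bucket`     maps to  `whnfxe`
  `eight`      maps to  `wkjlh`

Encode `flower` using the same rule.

The output letters match the input read backwards, each shifted +3: bucket reversed is tekcub. Read the word backwards and shift each letter +3.
For flower: reverse → rewolf; then shift: r+3=u, e+3=h, w+3=z, o+3=r, l+3=o, f+3=i.

uhzroi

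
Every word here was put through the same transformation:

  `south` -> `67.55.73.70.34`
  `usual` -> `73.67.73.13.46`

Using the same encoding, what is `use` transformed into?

73.67.25

The formula is n = 3×(alphabet index, a=1) + 10.
Applying it to use: u=21→73, s=19→67, e=5→25.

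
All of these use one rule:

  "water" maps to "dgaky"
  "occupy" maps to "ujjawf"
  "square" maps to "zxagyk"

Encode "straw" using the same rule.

The shift depends on letter class: consonant w→d is +7, but vowel a→g is +6. Vowels shift forward by 6 and consonants shift forward by 7.
For straw: s(cons)+7=z, t(cons)+7=a, r(cons)+7=y, a(vowel)+6=g, w(cons)+7=d.

zaygd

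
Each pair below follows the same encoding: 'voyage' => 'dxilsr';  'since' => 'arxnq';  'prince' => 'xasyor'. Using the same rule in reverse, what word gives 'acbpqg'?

street

In voyage: v→d is +8, o→x is +9, y→i is +10, a→l is +11 — the shift increases by 1 each position. Each letter shifts forward by (position + 8), i.e. 8, 9, 10, … — the shift grows by one for each successive letter.
Decoding acbpqg: a−8=s, c−9=t, b−10=r, p−11=e, q−12=e, g−13=t.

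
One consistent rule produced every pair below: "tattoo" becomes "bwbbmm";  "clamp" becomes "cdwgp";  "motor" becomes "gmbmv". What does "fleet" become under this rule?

t(19)→b(1) and a(0)→w(22) fit y≡3x+22 (mod 26); the inverse of 3 mod 26 is 9. This is an affine cipher: with a=0,…,z=25, each position x becomes (3x+22) mod 26.
For fleet: f(5)→3·5+22≡11=l; l(11)→3·11+22≡3=d; e(4)→3·4+22≡8=i; e(4)→3·4+22≡8=i; t(19)→3·19+22≡1=b (all mod 26).

ldiib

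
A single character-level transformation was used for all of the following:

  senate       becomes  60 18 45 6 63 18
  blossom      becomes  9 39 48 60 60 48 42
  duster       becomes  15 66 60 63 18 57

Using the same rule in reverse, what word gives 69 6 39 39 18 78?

valley

The formula is n = 3×(alphabet index, a=1) + 3.
Decoding 69 6 39 39 18 78: 69→(69−3)÷3=22=v, 6→(6−3)÷3=1=a, 39→(39−3)÷3=12=l, 39→(39−3)÷3=12=l, 18→(18−3)÷3=5=e, 78→(78−3)÷3=25=y.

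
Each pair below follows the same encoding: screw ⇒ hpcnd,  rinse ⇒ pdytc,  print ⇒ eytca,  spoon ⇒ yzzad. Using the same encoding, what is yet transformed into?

epj

Read the word backwards and shift each letter +11.
On yet: reverse → tey; then shift: t+11=e, e+11=p, y+11=j.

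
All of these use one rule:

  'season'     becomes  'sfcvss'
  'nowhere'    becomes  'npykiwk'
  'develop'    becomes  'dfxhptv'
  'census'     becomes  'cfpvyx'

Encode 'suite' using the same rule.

In season: s→s is +0, e→f is +1, a→c is +2, s→v is +3 — the shift increases by 1 each position. The shift increases by 1 at each position, starting from +0: 0, 1, 2, ….
On suite: s+0=s, u+1=v, i+2=k, t+3=w, e+4=i.

svkwi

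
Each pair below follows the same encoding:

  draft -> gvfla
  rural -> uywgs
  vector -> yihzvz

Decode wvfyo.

trash

In draft: d→g is +3, r→v is +4, a→f is +5, f→l is +6 — the shift increases by 1 each position. Letter i (0-indexed) is shifted by i+3, so successive shifts are 3, 4, 5, ….
Decoding wvfyo: w−3=t, v−4=r, f−5=a, y−6=s, o−7=h.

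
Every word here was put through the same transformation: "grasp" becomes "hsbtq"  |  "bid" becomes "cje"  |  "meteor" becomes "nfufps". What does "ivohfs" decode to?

hunger

Compare letters: g→h is +1, r→s is +1, a→b is +1 — a constant shift. Each letter is shifted forward by 1 in the alphabet (a Caesar shift of +1).
Undoing it on ivohfs: i−1=h, v−1=u, o−1=n, h−1=g, f−1=e, s−1=r.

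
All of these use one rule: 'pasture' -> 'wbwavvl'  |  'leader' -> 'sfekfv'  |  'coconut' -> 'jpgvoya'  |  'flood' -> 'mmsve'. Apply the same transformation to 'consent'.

jprzfra

Shifts by position in pasture: pos 0: p→w (+7), pos 1: a→b (+1), pos 2: s→w (+4), pos 3: t→a (+7), pos 4: u→v (+1), pos 5: r→v (+4) — repeating every 3. It's a Vigenère-style cipher with numeric key [7,1,4]: position i shifts by key[i mod 3].
On consent: c+7=j, o+1=p, n+4=r, s+7=z, e+1=f, n+4=r, t+7=a.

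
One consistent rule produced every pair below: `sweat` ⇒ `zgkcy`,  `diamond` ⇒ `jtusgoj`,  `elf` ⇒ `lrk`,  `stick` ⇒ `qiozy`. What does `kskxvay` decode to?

supreme

The output letters match the input read backwards, each shifted +6: sweat reversed is taews. Two steps: reverse the string, then apply a Caesar shift of +6.
Reversing it on kskxvay: shift back: k−6=e, s−6=m, k−6=e, x−6=r, v−6=p, a−6=u, y−6=s → emerpus; then reverse → supreme.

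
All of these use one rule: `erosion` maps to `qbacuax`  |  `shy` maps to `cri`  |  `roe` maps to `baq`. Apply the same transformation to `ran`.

The shift depends on letter class: consonant r→b is +10, but vowel e→q is +12. Two shifts are in play — +12 for a/e/i/o/u, +10 for every other letter.
On ran: r(cons)+10=b, a(vowel)+12=m, n(cons)+10=x.

bmx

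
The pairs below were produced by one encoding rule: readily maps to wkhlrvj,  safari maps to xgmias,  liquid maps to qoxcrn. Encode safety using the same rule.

In readily: r→w is +5, e→k is +6, a→h is +7, d→l is +8 — the shift increases by 1 each position. Letter i (0-indexed) is shifted by i+5, so successive shifts are 5, 6, 7, ….
Applying it to safety: s+5=x, a+6=g, f+7=m, e+8=m, t+9=c, y+10=i.

xgmmci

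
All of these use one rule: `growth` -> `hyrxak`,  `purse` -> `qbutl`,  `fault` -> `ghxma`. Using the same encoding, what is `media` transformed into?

Shifts by position in growth: pos 0: g→h (+1), pos 1: r→y (+7), pos 2: o→r (+3), pos 3: w→x (+1), pos 4: t→a (+7), pos 5: h→k (+3) — repeating every 3. It's a Vigenère-style cipher with numeric key [1,7,3]: position i shifts by key[i mod 3].
For media: m+1=n, e+7=l, d+3=g, i+1=j, a+7=h.

nlgjh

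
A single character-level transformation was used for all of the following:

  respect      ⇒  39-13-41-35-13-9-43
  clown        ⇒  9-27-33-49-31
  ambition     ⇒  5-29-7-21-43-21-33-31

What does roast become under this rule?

39-33-5-41-43

The formula is n = 2×(alphabet index, a=1) + 3.
On roast: r=18→39, o=15→33, a=1→5, s=19→41, t=20→43.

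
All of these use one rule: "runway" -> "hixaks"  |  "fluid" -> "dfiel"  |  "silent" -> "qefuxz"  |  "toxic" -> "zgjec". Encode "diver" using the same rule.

r(17)→h(7) and u(20)→i(8) fit y≡9x+10 (mod 26); the inverse of 9 mod 26 is 3. Treating letters as 0–25, the rule is x ↦ 9x + 10 (mod 26).
Applying it to diver: d(3)→9·3+10≡11=l; i(8)→9·8+10≡4=e; v(21)→9·21+10≡17=r; e(4)→9·4+10≡20=u; r(17)→9·17+10≡7=h (all mod 26).

leruh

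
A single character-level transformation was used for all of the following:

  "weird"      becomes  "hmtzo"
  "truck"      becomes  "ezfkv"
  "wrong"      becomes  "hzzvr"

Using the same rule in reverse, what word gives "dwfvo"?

sound

Shifts by position in weird: pos 0: w→h (+11), pos 1: e→m (+8), pos 2: i→t (+11), pos 3: r→z (+8) — repeating every 2. It's a Vigenère-style cipher with numeric key [11,8]: position i shifts by key[i mod 2].
Undoing it on dwfvo: d−11=s, w−8=o, f−11=u, v−8=n, o−11=d.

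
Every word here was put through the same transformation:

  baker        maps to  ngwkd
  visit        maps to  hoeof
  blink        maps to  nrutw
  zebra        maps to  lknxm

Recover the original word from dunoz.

The shifts repeat in a cycle of length 2: positions 0,1,… shift by +12, +6, then the pattern repeats.
Undoing it on dunoz: d−12=r, u−6=o, n−12=b, o−6=i, z−12=n.

robin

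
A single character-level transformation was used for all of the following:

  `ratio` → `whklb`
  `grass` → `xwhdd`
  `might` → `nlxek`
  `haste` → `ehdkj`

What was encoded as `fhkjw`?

r(17)→w(22) and a(0)→h(7) fit y≡7x+7 (mod 26); the inverse of 7 mod 26 is 15. Each letter's alphabet position (a=0..z=25) is mapped through 7·x+7 mod 26 — an affine cipher.
Decoding fhkjw: f(5)→15·(5−7)≡22=w; h(7)→15·(7−7)≡0=a; k(10)→15·(10−7)≡19=t; j(9)→15·(9−7)≡4=e; w(22)→15·(22−7)≡17=r (all mod 26).

water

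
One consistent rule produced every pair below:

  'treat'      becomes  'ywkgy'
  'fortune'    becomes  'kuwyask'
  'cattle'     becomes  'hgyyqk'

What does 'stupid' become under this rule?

xyauoi

The shift depends on letter class: consonant t→y is +5, but vowel e→k is +6. The rule splits by letter class: vowels +6, consonants +5.
On stupid: s(cons)+5=x, t(cons)+5=y, u(vowel)+6=a, p(cons)+5=u, i(vowel)+6=o, d(cons)+5=i.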